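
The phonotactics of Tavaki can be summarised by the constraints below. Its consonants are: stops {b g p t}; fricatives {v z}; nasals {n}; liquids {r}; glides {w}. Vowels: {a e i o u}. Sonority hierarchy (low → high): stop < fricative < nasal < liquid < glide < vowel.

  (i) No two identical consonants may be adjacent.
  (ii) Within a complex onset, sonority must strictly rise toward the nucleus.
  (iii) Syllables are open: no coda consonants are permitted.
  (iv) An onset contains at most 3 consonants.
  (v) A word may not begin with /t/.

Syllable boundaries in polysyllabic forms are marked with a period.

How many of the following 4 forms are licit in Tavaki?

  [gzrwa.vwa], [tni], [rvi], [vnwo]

[gzrwa.vwa] — violates constraint (iv): syllable 1 onset /gzrw/ has 4 consonants (> 3) → illicit
[tni] — violates constraint (v): word begins with /t/ → illicit
[rvi] — violates constraint (ii): syllable 1 onset /rv/: /r/ (liquid, 4) → /v/ (fricative, 2) does not rise → illicit
[vnwo] — σ1 onset /vnw/ (2→3→5 rises), coda /∅/ ok → licit
Licit: [vnwo] → 1.

1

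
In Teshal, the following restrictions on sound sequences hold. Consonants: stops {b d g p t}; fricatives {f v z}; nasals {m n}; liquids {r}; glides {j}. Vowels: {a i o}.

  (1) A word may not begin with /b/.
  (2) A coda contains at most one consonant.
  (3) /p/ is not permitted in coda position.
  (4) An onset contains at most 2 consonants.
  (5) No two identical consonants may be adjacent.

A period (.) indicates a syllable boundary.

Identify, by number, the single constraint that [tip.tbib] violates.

3

[tip.tbib]: syllable 1 coda contains /p/.
This is a violation of constraint 3: "/p/ is not permitted in coda position."
The remaining constraints (1, 2, 4, 5) are satisfied.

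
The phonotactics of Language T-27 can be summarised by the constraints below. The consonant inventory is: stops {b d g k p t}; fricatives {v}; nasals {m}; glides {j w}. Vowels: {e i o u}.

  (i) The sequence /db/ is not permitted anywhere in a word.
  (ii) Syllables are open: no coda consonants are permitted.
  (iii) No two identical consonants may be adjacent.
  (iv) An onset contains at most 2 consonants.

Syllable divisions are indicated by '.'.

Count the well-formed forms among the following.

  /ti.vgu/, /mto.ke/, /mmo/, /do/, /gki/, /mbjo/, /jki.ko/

/ti.vgu/ — σ1 onset /t/, coda /∅/ ok; σ2 onset /vg/ (2C), coda /∅/ ok → well-formed
/mto.ke/ — σ1 onset /mt/ (2C), coda /∅/ ok; σ2 onset /k/, coda /∅/ ok → well-formed
/mmo/ — violates constraint (iii): adjacent identical consonants /mm/ → ill-formed
/do/ — σ1 onset /d/, coda /∅/ ok → well-formed
/gki/ — σ1 onset /gk/ (2C), coda /∅/ ok → well-formed
/mbjo/ — violates constraint (iv): syllable 1 onset /mbj/ has 3 consonants (> 2) → ill-formed
/jki.ko/ — σ1 onset /jk/ (2C), coda /∅/ ok; σ2 onset /k/, coda /∅/ ok → well-formed
Well-formed: /ti.vgu/, /mto.ke/, /do/, /gki/, /jki.ko/ → 5.

5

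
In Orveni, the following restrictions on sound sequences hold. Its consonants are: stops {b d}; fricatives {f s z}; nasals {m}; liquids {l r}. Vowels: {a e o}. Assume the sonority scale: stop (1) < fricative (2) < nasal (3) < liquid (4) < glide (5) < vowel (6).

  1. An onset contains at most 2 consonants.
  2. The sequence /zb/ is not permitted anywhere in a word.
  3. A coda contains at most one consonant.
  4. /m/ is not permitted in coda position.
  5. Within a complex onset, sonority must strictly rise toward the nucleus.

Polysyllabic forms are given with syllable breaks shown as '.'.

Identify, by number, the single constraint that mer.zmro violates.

mer.zmro: syllable 2 onset /zmr/ has 3 consonants (> 2).
This is a violation of constraint 1: "An onset contains at most 2 consonants."
The remaining constraints (2, 3, 4, 5) are satisfied.

1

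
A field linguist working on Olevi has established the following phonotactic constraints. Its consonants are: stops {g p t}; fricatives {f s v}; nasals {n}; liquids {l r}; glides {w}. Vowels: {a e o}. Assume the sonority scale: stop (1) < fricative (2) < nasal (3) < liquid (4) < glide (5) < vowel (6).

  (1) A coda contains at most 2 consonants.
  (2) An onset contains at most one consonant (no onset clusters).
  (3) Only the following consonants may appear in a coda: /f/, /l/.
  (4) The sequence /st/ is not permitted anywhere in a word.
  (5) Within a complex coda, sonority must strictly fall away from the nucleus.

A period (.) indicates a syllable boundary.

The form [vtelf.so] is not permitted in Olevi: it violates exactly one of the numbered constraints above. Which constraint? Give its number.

[vtelf.so]: syllable 1 onset /vt/ has 2 consonants (> 1).
This is a violation of constraint 2: "An onset contains at most one consonant (no onset clusters)."
The remaining constraints (1, 3, 4, 5) are satisfied.

2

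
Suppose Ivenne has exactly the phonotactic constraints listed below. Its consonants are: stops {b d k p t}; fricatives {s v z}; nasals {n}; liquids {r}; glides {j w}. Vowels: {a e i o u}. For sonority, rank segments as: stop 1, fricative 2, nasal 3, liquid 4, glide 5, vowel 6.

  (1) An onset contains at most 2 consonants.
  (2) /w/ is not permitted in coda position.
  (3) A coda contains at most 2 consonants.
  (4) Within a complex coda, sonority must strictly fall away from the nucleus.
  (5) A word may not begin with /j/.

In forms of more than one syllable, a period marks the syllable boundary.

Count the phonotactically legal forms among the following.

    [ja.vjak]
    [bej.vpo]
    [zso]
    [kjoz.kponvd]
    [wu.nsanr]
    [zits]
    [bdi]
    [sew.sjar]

3

[ja.vjak] — violates constraint 5: word begins with /j/ → phonotactically illegal
[bej.vpo] — σ1 onset /b/, coda /j/ ok; σ2 onset /vp/ (2C), coda /∅/ ok → phonotactically legal
[zso] — σ1 onset /zs/ (2C), coda /∅/ ok → phonotactically legal
[kjoz.kponvd] — violates constraint 3: syllable 2 coda /nvd/ has 3 consonants (> 2) → phonotactically illegal
[wu.nsanr] — violates constraint 4: syllable 2 coda /nr/: /n/ (nasal, 3) → /r/ (liquid, 4) does not fall → phonotactically illegal
[zits] — violates constraint 4: syllable 1 coda /ts/: /t/ (stop, 1) → /s/ (fricative, 2) does not fall → phonotactically illegal
[bdi] — σ1 onset /bd/ (2C), coda /∅/ ok → phonotactically legal
[sew.sjar] — violates constraint 2: syllable 1 coda contains /w/ → phonotactically illegal
Phonotactically legal: [bej.vpo], [zso], [bdi] → 3.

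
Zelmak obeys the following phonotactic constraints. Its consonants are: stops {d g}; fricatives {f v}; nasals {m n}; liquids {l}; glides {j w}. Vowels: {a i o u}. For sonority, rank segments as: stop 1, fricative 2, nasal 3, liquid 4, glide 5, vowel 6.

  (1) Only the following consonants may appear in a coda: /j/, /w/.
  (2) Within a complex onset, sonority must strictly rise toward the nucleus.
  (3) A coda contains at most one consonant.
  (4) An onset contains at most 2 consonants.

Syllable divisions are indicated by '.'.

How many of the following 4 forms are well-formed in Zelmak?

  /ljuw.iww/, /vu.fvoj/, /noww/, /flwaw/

0

/ljuw.iww/ — violates constraint 3: syllable 2 coda /ww/ has 2 consonants (> 1) → ill-formed
/vu.fvoj/ — violates constraint 2: syllable 2 onset /fv/: /f/ (fricative, 2) → /v/ (fricative, 2) does not rise → ill-formed
/noww/ — violates constraint 3: syllable 1 coda /ww/ has 2 consonants (> 1) → ill-formed
/flwaw/ — violates constraint 4: syllable 1 onset /flw/ has 3 consonants (> 2) → ill-formed
No form is well-formed → 0.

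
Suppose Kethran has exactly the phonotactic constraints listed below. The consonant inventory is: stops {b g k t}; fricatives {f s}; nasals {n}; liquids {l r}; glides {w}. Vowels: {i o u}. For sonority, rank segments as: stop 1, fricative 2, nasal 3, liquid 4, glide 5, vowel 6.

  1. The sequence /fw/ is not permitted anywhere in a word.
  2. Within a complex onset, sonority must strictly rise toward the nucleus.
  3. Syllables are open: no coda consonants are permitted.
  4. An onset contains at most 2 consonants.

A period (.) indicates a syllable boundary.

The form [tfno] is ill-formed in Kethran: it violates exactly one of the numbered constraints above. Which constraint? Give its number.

[tfno]: syllable 1 onset /tfn/ has 3 consonants (> 2).
This is a violation of constraint 4: "An onset contains at most 2 consonants."
The remaining constraints (1, 2, 3) are satisfied.

4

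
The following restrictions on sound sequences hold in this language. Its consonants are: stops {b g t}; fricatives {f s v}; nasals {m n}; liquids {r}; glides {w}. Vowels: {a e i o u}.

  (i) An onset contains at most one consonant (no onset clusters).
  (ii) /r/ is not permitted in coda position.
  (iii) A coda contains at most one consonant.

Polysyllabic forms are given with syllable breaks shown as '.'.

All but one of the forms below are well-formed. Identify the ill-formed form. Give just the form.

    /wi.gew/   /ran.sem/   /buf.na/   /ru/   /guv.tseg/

/guv.tseg/

/wi.gew/ — σ1 onset /w/, coda /∅/ ok; σ2 onset /g/, coda /w/ ok → well-formed
/ran.sem/ — σ1 onset /r/, coda /n/ ok; σ2 onset /s/, coda /m/ ok → well-formed
/buf.na/ — σ1 onset /b/, coda /f/ ok; σ2 onset /n/, coda /∅/ ok → well-formed
/ru/ — σ1 onset /r/, coda /∅/ ok → well-formed
/guv.tseg/ — violates constraint (i): syllable 2 onset /ts/ has 2 consonants (> 1) → ill-formed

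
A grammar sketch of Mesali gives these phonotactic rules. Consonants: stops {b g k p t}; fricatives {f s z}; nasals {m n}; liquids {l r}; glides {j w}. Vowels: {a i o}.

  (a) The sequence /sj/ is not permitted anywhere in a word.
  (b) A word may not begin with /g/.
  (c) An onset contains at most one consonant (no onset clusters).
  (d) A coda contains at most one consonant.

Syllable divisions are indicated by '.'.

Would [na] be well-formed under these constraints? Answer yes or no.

[na] — σ1 onset /n/, coda /∅/ ok → well-formed

yes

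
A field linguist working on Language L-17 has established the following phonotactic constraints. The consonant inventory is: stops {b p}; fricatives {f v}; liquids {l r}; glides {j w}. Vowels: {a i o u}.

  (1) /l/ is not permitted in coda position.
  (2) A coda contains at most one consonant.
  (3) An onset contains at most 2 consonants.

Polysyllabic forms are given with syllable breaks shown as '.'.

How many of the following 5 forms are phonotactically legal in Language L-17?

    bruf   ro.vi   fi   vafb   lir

bruf — σ1 onset /br/ (2C), coda /f/ ok → phonotactically legal
ro.vi — σ1 onset /r/, coda /∅/ ok; σ2 onset /v/, coda /∅/ ok → phonotactically legal
fi — σ1 onset /f/, coda /∅/ ok → phonotactically legal
vafb — violates constraint 2: syllable 1 coda /fb/ has 2 consonants (> 1) → phonotactically illegal
lir — σ1 onset /l/, coda /r/ ok → phonotactically legal
Phonotactically legal: bruf, ro.vi, fi, lir → 4.

4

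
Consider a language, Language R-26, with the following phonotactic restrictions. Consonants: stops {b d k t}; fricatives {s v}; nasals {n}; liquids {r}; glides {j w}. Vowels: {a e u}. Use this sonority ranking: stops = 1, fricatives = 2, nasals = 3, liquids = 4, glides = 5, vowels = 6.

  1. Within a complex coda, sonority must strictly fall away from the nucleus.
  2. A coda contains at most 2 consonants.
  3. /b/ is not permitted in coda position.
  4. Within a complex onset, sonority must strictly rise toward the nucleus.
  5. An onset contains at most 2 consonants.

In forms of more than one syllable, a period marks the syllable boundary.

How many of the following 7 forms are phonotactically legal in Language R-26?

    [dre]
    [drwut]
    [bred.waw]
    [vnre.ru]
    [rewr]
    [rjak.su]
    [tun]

[dre] — σ1 onset /dr/ (1→4 rises), coda /∅/ ok → phonotactically legal
[drwut] — violates constraint 5: syllable 1 onset /drw/ has 3 consonants (> 2) → phonotactically illegal
[bred.waw] — σ1 onset /br/ (1→4 rises), coda /d/ ok; σ2 onset /w/, coda /w/ ok → phonotactically legal
[vnre.ru] — violates constraint 5: syllable 1 onset /vnr/ has 3 consonants (> 2) → phonotactically illegal
[rewr] — σ1 onset /r/, coda /wr/ (5→4 falls) ok → phonotactically legal
[rjak.su] — σ1 onset /rj/ (4→5 rises), coda /k/ ok; σ2 onset /s/, coda /∅/ ok → phonotactically legal
[tun] — σ1 onset /t/, coda /n/ ok → phonotactically legal
Phonotactically legal: [dre], [bred.waw], [rewr], [rjak.su], [tun] → 5.

5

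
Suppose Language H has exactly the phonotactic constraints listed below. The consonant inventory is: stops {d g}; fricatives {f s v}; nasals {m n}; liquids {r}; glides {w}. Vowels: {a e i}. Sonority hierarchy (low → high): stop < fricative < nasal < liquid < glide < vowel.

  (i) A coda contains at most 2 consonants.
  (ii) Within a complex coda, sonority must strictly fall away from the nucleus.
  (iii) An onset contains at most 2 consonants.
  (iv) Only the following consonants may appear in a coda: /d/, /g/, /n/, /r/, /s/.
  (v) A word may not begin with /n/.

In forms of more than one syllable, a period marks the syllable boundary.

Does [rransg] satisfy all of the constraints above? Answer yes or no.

no

[rransg] — violates constraint (i): syllable 1 coda /nsg/ has 3 consonants (> 2) → not permitted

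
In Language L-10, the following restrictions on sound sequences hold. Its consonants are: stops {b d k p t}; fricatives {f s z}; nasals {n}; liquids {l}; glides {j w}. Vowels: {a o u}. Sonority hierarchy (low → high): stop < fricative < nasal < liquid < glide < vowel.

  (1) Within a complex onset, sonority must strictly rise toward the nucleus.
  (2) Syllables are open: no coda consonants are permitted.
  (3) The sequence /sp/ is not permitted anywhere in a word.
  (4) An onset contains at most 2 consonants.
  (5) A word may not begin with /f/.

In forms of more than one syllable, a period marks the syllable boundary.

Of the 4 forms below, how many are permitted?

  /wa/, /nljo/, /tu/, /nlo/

3

/wa/ — σ1 onset /w/, coda /∅/ ok → permitted
/nljo/ — violates constraint 4: syllable 1 onset /nlj/ has 3 consonants (> 2) → not permitted
/tu/ — σ1 onset /t/, coda /∅/ ok → permitted
/nlo/ — σ1 onset /nl/ (3→4 rises), coda /∅/ ok → permitted
Permitted: /wa/, /tu/, /nlo/ → 3.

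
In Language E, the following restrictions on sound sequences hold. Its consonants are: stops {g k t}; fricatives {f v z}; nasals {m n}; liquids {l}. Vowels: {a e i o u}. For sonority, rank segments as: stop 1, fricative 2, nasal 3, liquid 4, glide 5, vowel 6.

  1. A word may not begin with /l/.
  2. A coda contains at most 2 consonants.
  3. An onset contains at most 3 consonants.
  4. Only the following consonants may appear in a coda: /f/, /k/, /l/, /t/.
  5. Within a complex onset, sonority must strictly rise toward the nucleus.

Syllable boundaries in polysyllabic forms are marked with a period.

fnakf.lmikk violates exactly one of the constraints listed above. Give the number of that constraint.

fnakf.lmikk: syllable 2 onset /lm/: /l/ (liquid, 4) → /m/ (nasal, 3) does not rise.
This is a violation of constraint 5: "Within a complex onset, sonority must strictly rise toward the nucleus."
The remaining constraints (1, 2, 3, 4) are satisfied.

5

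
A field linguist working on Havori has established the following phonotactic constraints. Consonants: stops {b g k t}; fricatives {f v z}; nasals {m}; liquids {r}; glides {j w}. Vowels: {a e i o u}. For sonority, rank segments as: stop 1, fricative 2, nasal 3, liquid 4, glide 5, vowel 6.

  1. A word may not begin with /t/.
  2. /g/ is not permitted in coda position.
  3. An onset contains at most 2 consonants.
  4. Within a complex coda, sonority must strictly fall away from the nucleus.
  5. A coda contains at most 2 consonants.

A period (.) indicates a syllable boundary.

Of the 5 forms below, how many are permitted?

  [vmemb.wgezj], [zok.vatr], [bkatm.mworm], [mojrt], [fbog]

0

[vmemb.wgezj] — violates constraint 4: syllable 2 coda /zj/: /z/ (fricative, 2) → /j/ (glide, 5) does not fall → not permitted
[zok.vatr] — violates constraint 4: syllable 2 coda /tr/: /t/ (stop, 1) → /r/ (liquid, 4) does not fall → not permitted
[bkatm.mworm] — violates constraint 4: syllable 1 coda /tm/: /t/ (stop, 1) → /m/ (nasal, 3) does not fall → not permitted
[mojrt] — violates constraint 5: syllable 1 coda /jrt/ has 3 consonants (> 2) → not permitted
[fbog] — violates constraint 2: syllable 1 coda contains /g/ → not permitted
No form is permitted → 0.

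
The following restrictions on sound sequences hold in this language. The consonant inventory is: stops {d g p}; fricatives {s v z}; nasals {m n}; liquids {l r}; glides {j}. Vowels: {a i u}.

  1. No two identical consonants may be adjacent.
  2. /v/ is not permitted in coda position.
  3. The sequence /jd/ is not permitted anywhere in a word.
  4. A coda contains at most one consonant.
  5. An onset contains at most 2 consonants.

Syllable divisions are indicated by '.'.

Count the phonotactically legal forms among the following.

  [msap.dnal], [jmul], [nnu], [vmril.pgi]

2

[msap.dnal] — σ1 onset /ms/ (2C), coda /p/ ok; σ2 onset /dn/ (2C), coda /l/ ok → phonotactically legal
[jmul] — σ1 onset /jm/ (2C), coda /l/ ok → phonotactically legal
[nnu] — violates constraint 1: adjacent identical consonants /nn/ → phonotactically illegal
[vmril.pgi] — violates constraint 5: syllable 1 onset /vmr/ has 3 consonants (> 2) → phonotactically illegal
Phonotactically legal: [msap.dnal], [jmul] → 2.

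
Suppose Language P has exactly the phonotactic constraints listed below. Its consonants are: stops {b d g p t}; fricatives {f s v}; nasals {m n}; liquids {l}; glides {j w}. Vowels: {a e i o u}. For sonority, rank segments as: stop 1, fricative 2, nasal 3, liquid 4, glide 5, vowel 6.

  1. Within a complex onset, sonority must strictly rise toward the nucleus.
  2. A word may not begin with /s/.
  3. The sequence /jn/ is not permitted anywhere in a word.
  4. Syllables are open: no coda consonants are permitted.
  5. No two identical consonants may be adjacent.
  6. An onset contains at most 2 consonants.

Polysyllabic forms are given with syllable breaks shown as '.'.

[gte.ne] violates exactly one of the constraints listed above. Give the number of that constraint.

1

[gte.ne]: syllable 1 onset /gt/: /g/ (stop, 1) → /t/ (stop, 1) does not rise.
This is a violation of constraint 1: "Within a complex onset, sonority must strictly rise toward the nucleus."
The remaining constraints (2, 3, 4, 5, 6) are satisfied.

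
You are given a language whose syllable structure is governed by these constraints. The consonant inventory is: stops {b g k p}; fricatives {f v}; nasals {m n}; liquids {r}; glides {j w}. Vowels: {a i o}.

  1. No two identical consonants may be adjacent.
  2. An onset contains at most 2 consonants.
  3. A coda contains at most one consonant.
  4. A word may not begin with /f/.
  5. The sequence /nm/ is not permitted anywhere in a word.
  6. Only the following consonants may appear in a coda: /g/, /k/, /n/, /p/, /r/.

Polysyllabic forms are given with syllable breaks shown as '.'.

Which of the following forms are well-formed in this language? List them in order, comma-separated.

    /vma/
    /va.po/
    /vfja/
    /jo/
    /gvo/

/vma/ — σ1 onset /vm/ (2C), coda /∅/ ok → well-formed
/va.po/ — σ1 onset /v/, coda /∅/ ok; σ2 onset /p/, coda /∅/ ok → well-formed
/vfja/ — violates constraint 2: syllable 1 onset /vfj/ has 3 consonants (> 2) → ill-formed
/jo/ — σ1 onset /j/, coda /∅/ ok → well-formed
/gvo/ — σ1 onset /gv/ (2C), coda /∅/ ok → well-formed

/vma/, /va.po/, /jo/, /gvo/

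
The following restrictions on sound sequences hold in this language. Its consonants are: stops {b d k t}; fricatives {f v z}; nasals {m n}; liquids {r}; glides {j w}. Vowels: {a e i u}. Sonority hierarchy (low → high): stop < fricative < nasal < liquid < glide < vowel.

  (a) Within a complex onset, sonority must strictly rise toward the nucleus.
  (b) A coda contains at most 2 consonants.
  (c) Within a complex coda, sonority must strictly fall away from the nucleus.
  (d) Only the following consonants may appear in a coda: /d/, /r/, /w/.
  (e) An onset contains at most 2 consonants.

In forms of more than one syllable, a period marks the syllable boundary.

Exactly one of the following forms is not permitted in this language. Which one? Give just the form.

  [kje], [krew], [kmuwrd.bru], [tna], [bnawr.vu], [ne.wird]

[kje] — σ1 onset /kj/ (1→5 rises), coda /∅/ ok → permitted
[krew] — σ1 onset /kr/ (1→4 rises), coda /w/ ok → permitted
[kmuwrd.bru] — violates constraint (b): syllable 1 coda /wrd/ has 3 consonants (> 2) → not permitted
[tna] — σ1 onset /tn/ (1→3 rises), coda /∅/ ok → permitted
[bnawr.vu] — σ1 onset /bn/ (1→3 rises), coda /wr/ (5→4 falls) ok; σ2 onset /v/, coda /∅/ ok → permitted
[ne.wird] — σ1 onset /n/, coda /∅/ ok; σ2 onset /w/, coda /rd/ (4→1 falls) ok → permitted

[kmuwrd.bru]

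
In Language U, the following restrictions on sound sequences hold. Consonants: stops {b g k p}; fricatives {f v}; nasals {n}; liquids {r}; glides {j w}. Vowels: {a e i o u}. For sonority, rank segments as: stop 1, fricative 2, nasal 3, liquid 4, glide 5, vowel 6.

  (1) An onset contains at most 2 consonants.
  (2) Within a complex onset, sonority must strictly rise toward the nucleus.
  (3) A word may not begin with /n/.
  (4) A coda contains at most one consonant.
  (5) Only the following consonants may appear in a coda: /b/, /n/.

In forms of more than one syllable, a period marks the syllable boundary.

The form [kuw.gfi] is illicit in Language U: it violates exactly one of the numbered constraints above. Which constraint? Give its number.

[kuw.gfi]: syllable 1 coda contains /w/, which is not a licensed coda consonant.
This is a violation of constraint 5: "Only the following consonants may appear in a coda: /b/, /n/."
The remaining constraints (1, 2, 3, 4) are satisfied.

5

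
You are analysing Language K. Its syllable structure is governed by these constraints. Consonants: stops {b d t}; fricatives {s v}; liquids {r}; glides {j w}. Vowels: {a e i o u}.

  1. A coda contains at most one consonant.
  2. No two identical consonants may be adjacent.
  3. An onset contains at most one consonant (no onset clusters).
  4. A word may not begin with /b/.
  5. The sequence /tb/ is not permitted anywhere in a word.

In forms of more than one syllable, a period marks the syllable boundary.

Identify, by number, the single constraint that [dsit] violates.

3

[dsit]: syllable 1 onset /ds/ has 2 consonants (> 1).
This is a violation of constraint 3: "An onset contains at most one consonant (no onset clusters)."
The remaining constraints (1, 2, 4, 5) are satisfied.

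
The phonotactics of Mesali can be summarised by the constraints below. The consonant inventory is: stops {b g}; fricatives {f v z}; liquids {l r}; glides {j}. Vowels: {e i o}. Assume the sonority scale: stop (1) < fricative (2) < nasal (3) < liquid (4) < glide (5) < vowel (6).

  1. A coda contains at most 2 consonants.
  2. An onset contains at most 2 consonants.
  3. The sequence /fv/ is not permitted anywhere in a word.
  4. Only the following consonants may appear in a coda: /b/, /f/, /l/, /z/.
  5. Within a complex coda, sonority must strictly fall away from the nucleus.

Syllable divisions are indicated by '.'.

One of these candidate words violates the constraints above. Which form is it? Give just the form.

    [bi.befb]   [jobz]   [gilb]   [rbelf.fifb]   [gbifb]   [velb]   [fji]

[jobz]

[bi.befb] — σ1 onset /b/, coda /∅/ ok; σ2 onset /b/, coda /fb/ (2→1 falls) ok → permitted
[jobz] — violates constraint 5: syllable 1 coda /bz/: /b/ (stop, 1) → /z/ (fricative, 2) does not fall → not permitted
[gilb] — σ1 onset /g/, coda /lb/ (4→1 falls) ok → permitted
[rbelf.fifb] — σ1 onset /rb/ (2C), coda /lf/ (4→2 falls) ok; σ2 onset /f/, coda /fb/ (2→1 falls) ok → permitted
[gbifb] — σ1 onset /gb/ (2C), coda /fb/ (2→1 falls) ok → permitted
[velb] — σ1 onset /v/, coda /lb/ (4→1 falls) ok → permitted
[fji] — σ1 onset /fj/ (2C), coda /∅/ ok → permitted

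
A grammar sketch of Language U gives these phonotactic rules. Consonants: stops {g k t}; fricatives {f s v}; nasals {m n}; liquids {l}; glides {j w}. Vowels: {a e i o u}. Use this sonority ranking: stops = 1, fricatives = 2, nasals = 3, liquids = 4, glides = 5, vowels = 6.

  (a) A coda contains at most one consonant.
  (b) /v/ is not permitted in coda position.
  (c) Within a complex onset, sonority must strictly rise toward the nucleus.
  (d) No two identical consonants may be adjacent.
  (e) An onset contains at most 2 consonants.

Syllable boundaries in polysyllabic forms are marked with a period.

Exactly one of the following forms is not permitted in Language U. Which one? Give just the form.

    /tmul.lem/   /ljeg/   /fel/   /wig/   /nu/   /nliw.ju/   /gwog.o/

/tmul.lem/ — violates constraint (d): adjacent identical consonants /ll/ → not permitted
/ljeg/ — σ1 onset /lj/ (4→5 rises), coda /g/ ok → permitted
/fel/ — σ1 onset /f/, coda /l/ ok → permitted
/wig/ — σ1 onset /w/, coda /g/ ok → permitted
/nu/ — σ1 onset /n/, coda /∅/ ok → permitted
/nliw.ju/ — σ1 onset /nl/ (3→4 rises), coda /w/ ok; σ2 onset /j/, coda /∅/ ok → permitted
/gwog.o/ — σ1 onset /gw/ (1→5 rises), coda /g/ ok; σ2 onset /∅/, coda /∅/ ok → permitted

/tmul.lem/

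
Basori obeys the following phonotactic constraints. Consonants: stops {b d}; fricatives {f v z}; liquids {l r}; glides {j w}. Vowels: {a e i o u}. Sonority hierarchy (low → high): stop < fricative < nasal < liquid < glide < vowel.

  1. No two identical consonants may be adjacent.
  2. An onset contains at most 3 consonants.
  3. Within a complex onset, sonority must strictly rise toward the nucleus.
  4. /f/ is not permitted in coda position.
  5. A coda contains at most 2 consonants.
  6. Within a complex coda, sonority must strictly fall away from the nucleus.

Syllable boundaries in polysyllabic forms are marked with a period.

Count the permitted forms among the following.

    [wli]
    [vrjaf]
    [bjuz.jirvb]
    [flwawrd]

[wli] — violates constraint 3: syllable 1 onset /wl/: /w/ (glide, 5) → /l/ (liquid, 4) does not rise → not permitted
[vrjaf] — violates constraint 4: syllable 1 coda contains /f/ → not permitted
[bjuz.jirvb] — violates constraint 5: syllable 2 coda /rvb/ has 3 consonants (> 2) → not permitted
[flwawrd] — violates constraint 5: syllable 1 coda /wrd/ has 3 consonants (> 2) → not permitted
No form is permitted → 0.

0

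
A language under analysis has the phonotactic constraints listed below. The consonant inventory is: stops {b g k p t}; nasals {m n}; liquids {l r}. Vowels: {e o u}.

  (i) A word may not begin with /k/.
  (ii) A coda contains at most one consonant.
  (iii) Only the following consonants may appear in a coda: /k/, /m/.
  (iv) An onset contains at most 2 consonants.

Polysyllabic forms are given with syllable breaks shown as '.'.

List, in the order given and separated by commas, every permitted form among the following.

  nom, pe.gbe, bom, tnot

nom, pe.gbe, bom

nom — σ1 onset /n/, coda /m/ ok → permitted
pe.gbe — σ1 onset /p/, coda /∅/ ok; σ2 onset /gb/ (2C), coda /∅/ ok → permitted
bom — σ1 onset /b/, coda /m/ ok → permitted
tnot — violates constraint (iii): syllable 1 coda contains /t/, which is not a licensed coda consonant → not permitted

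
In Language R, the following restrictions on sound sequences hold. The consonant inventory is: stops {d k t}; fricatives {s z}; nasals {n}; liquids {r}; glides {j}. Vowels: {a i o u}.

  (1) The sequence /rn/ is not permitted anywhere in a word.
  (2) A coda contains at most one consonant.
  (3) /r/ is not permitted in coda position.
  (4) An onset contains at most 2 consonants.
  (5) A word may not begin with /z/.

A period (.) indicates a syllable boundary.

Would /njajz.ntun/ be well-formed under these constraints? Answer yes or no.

no

/njajz.ntun/ — violates constraint 2: syllable 1 coda /jz/ has 2 consonants (> 1) → ill-formed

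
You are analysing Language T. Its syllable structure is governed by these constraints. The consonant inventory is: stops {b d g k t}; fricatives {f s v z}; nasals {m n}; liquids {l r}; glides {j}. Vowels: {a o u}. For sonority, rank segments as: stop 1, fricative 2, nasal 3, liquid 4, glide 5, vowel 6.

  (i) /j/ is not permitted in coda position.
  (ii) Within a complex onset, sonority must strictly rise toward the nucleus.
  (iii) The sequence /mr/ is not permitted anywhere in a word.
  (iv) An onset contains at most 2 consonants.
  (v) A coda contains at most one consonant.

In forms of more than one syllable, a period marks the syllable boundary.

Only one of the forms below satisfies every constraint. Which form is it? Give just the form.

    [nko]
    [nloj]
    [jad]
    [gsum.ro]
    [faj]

[nko] — violates constraint (ii): syllable 1 onset /nk/: /n/ (nasal, 3) → /k/ (stop, 1) does not rise → not permitted
[nloj] — violates constraint (i): syllable 1 coda contains /j/ → not permitted
[jad] — σ1 onset /j/, coda /d/ ok → permitted
[gsum.ro] — violates constraint (iii): contains banned sequence /mr/ → not permitted
[faj] — violates constraint (i): syllable 1 coda contains /j/ → not permitted

[jad]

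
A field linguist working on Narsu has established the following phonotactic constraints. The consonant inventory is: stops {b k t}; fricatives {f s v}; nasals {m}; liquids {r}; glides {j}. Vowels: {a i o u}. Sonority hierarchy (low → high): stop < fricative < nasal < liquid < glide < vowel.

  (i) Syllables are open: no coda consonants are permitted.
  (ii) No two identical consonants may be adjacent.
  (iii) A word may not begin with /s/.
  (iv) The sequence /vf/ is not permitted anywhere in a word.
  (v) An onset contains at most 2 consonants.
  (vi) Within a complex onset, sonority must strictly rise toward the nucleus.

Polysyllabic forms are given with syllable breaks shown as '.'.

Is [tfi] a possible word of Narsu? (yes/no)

[tfi] — σ1 onset /tf/ (1→2 rises), coda /∅/ ok → phonotactically legal

yes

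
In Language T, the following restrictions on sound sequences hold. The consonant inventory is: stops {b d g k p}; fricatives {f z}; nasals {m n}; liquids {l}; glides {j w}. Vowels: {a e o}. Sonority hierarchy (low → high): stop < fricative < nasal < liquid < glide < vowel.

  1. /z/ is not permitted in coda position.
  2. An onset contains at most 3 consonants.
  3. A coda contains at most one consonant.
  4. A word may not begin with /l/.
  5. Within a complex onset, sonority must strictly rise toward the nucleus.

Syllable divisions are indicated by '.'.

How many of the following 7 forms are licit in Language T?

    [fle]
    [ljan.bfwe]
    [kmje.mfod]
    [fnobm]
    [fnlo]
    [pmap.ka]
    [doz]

[fle] — σ1 onset /fl/ (2→4 rises), coda /∅/ ok → licit
[ljan.bfwe] — violates constraint 4: word begins with /l/ → illicit
[kmje.mfod] — violates constraint 5: syllable 2 onset /mf/: /m/ (nasal, 3) → /f/ (fricative, 2) does not rise → illicit
[fnobm] — violates constraint 3: syllable 1 coda /bm/ has 2 consonants (> 1) → illicit
[fnlo] — σ1 onset /fnl/ (2→3→4 rises), coda /∅/ ok → licit
[pmap.ka] — σ1 onset /pm/ (1→3 rises), coda /p/ ok; σ2 onset /k/, coda /∅/ ok → licit
[doz] — violates constraint 1: syllable 1 coda contains /z/ → illicit
Licit: [fle], [fnlo], [pmap.ka] → 3.

3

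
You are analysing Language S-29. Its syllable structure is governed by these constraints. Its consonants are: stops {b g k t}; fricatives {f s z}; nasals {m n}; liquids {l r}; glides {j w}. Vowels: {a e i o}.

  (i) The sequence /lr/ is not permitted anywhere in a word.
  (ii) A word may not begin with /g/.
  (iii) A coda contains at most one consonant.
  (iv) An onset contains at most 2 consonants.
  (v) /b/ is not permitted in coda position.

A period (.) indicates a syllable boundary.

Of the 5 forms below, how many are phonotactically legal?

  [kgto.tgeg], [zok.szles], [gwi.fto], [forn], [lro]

0

[kgto.tgeg] — violates constraint (iv): syllable 1 onset /kgt/ has 3 consonants (> 2) → phonotactically illegal
[zok.szles] — violates constraint (iv): syllable 2 onset /szl/ has 3 consonants (> 2) → phonotactically illegal
[gwi.fto] — violates constraint (ii): word begins with /g/ → phonotactically illegal
[forn] — violates constraint (iii): syllable 1 coda /rn/ has 2 consonants (> 1) → phonotactically illegal
[lro] — violates constraint (i): contains banned sequence /lr/ → phonotactically illegal
No form is phonotactically legal → 0.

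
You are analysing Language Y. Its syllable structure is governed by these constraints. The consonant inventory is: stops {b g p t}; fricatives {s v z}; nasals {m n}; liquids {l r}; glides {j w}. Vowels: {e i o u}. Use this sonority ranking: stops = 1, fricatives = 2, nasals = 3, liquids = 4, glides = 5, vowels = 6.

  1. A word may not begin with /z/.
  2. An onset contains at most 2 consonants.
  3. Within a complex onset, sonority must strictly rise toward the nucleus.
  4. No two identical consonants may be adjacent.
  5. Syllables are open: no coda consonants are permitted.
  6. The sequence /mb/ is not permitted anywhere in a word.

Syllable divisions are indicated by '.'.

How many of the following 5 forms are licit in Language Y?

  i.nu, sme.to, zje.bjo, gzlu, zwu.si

2

i.nu — σ1 onset /∅/, coda /∅/ ok; σ2 onset /n/, coda /∅/ ok → licit
sme.to — σ1 onset /sm/ (2→3 rises), coda /∅/ ok; σ2 onset /t/, coda /∅/ ok → licit
zje.bjo — violates constraint 1: word begins with /z/ → illicit
gzlu — violates constraint 2: syllable 1 onset /gzl/ has 3 consonants (> 2) → illicit
zwu.si — violates constraint 1: word begins with /z/ → illicit
Licit: i.nu, sme.to → 2.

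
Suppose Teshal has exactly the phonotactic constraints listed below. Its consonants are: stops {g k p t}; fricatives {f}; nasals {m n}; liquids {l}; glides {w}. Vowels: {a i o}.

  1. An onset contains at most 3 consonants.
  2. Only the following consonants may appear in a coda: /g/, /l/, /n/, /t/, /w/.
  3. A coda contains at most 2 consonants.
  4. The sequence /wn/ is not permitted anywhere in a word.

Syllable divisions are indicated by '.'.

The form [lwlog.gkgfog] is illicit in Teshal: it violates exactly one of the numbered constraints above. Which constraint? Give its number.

1

[lwlog.gkgfog]: syllable 2 onset /gkgf/ has 4 consonants (> 3).
This is a violation of constraint 1: "An onset contains at most 3 consonants."
The remaining constraints (2, 3, 4) are satisfied.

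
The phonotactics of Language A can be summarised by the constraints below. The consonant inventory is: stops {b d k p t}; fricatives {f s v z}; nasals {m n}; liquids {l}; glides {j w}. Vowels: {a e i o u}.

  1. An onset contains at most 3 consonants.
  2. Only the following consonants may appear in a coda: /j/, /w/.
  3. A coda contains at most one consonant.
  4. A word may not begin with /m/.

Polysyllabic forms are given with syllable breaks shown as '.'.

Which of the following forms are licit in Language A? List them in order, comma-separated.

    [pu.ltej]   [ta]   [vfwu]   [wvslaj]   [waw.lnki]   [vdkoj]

[pu.ltej], [ta], [vfwu], [waw.lnki], [vdkoj]

[pu.ltej] — σ1 onset /p/, coda /∅/ ok; σ2 onset /lt/ (2C), coda /j/ ok → licit
[ta] — σ1 onset /t/, coda /∅/ ok → licit
[vfwu] — σ1 onset /vfw/ (3C), coda /∅/ ok → licit
[wvslaj] — violates constraint 1: syllable 1 onset /wvsl/ has 4 consonants (> 3) → illicit
[waw.lnki] — σ1 onset /w/, coda /w/ ok; σ2 onset /lnk/ (3C), coda /∅/ ok → licit
[vdkoj] — σ1 onset /vdk/ (3C), coda /j/ ok → licit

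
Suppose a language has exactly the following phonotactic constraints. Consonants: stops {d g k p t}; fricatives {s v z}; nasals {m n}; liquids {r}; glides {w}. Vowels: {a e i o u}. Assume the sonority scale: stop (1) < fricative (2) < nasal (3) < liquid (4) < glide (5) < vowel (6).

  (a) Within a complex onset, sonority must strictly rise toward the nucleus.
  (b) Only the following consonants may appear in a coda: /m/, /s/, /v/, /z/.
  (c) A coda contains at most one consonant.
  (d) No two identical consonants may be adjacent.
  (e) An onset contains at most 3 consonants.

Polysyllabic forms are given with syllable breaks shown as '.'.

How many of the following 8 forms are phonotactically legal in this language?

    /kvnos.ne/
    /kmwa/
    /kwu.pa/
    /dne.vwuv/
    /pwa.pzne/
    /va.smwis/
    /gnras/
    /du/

8

/kvnos.ne/ — σ1 onset /kvn/ (1→2→3 rises), coda /s/ ok; σ2 onset /n/, coda /∅/ ok → phonotactically legal
/kmwa/ — σ1 onset /kmw/ (1→3→5 rises), coda /∅/ ok → phonotactically legal
/kwu.pa/ — σ1 onset /kw/ (1→5 rises), coda /∅/ ok; σ2 onset /p/, coda /∅/ ok → phonotactically legal
/dne.vwuv/ — σ1 onset /dn/ (1→3 rises), coda /∅/ ok; σ2 onset /vw/ (2→5 rises), coda /v/ ok → phonotactically legal
/pwa.pzne/ — σ1 onset /pw/ (1→5 rises), coda /∅/ ok; σ2 onset /pzn/ (1→2→3 rises), coda /∅/ ok → phonotactically legal
/va.smwis/ — σ1 onset /v/, coda /∅/ ok; σ2 onset /smw/ (2→3→5 rises), coda /s/ ok → phonotactically legal
/gnras/ — σ1 onset /gnr/ (1→3→4 rises), coda /s/ ok → phonotactically legal
/du/ — σ1 onset /d/, coda /∅/ ok → phonotactically legal
Phonotactically legal: /kvnos.ne/, /kmwa/, /kwu.pa/, /dne.vwuv/, /pwa.pzne/, /va.smwis/, /gnras/, /du/ → 8.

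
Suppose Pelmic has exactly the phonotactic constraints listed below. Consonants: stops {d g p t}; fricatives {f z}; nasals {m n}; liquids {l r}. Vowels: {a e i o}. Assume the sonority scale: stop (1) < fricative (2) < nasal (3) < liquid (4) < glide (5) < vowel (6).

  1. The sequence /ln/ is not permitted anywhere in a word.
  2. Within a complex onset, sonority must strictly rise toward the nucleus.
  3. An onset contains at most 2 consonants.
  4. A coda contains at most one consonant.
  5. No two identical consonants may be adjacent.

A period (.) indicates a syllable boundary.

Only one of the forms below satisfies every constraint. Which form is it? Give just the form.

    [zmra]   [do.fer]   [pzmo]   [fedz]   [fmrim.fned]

[zmra] — violates constraint 3: syllable 1 onset /zmr/ has 3 consonants (> 2) → not permitted
[do.fer] — σ1 onset /d/, coda /∅/ ok; σ2 onset /f/, coda /r/ ok → permitted
[pzmo] — violates constraint 3: syllable 1 onset /pzm/ has 3 consonants (> 2) → not permitted
[fedz] — violates constraint 4: syllable 1 coda /dz/ has 2 consonants (> 1) → not permitted
[fmrim.fned] — violates constraint 3: syllable 1 onset /fmr/ has 3 consonants (> 2) → not permitted

[do.fer]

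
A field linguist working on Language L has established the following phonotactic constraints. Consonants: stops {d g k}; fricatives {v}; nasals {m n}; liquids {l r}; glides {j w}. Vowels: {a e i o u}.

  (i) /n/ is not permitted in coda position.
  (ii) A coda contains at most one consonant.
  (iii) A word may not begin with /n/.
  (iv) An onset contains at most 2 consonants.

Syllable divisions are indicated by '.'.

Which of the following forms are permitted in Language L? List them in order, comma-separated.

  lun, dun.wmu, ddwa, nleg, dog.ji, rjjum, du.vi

dog.ji, du.vi

lun — violates constraint (i): syllable 1 coda contains /n/ → not permitted
dun.wmu — violates constraint (i): syllable 1 coda contains /n/ → not permitted
ddwa — violates constraint (iv): syllable 1 onset /ddw/ has 3 consonants (> 2) → not permitted
nleg — violates constraint (iii): word begins with /n/ → not permitted
dog.ji — σ1 onset /d/, coda /g/ ok; σ2 onset /j/, coda /∅/ ok → permitted
rjjum — violates constraint (iv): syllable 1 onset /rjj/ has 3 consonants (> 2) → not permitted
du.vi — σ1 onset /d/, coda /∅/ ok; σ2 onset /v/, coda /∅/ ok → permitted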